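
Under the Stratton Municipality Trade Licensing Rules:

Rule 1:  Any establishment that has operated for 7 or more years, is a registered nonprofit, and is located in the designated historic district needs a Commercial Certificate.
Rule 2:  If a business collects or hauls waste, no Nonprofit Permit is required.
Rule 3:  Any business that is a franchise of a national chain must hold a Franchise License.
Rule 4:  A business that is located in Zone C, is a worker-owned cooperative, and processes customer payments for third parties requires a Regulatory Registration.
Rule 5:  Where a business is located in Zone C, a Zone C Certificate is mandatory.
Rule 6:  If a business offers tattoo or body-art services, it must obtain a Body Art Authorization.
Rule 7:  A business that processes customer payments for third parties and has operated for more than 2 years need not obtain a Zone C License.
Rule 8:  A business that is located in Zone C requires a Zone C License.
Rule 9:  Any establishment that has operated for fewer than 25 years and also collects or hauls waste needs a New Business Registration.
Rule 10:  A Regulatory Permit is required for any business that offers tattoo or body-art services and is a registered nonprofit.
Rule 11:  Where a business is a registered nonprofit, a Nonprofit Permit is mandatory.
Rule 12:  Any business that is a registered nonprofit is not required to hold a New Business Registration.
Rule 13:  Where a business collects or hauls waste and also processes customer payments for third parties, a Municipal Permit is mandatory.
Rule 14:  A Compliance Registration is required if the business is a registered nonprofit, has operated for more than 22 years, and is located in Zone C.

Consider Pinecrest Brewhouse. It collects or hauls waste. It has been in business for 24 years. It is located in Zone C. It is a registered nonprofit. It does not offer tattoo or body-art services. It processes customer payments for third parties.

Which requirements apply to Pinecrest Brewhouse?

Compliance Registration, Municipal Permit, Zone C Certificate

Rule 1: years in business 24 ≥ 7; is a registered nonprofit; is located in Zone C (not: is located in the designated historic district) → Commercial Certificate not required.
Rule 2: collects or hauls waste → exempt from Nonprofit Permit.
Rule 3: is a registered nonprofit (not: is a franchise of a national chain) → Franchise License not required.
Rule 4: is located in Zone C; is a registered nonprofit (not: is a worker-owned cooperative); processes customer payments for third parties → Regulatory Registration not required.
Rule 5: is located in Zone C → Zone C Certificate required.
Rule 6: does not offer tattoo or body-art services → Body Art Authorization not required.
Rule 7: processes customer payments for third parties; years in business 24 > 2 → exempt from Zone C License.
Rule 8: is located in Zone C → Zone C License required.
Rule 9: years in business 24 < 25; collects or hauls waste → New Business Registration required.
Rule 10: does not offer tattoo or body-art services; is a registered nonprofit → Regulatory Permit not required.
Rule 11: is a registered nonprofit → Nonprofit Permit required.
Rule 12: is a registered nonprofit → exempt from New Business Registration.
Rule 13: collects or hauls waste; processes customer payments for third parties → Municipal Permit required.
Rule 14: is a registered nonprofit; years in business 24 > 22; is located in Zone C → Compliance Registration required.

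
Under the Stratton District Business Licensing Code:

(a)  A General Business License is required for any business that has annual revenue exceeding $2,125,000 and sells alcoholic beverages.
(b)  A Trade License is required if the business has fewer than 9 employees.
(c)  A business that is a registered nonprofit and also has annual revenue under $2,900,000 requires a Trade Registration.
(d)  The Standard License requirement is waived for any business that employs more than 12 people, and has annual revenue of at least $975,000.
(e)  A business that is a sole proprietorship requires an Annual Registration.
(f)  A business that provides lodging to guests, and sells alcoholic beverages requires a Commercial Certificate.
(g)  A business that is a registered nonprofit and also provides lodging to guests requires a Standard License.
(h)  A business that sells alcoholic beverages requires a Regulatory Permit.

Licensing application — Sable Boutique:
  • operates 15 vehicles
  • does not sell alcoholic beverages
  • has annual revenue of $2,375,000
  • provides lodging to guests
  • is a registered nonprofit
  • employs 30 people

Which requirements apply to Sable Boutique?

(a) revenue $2,375,000 > $2,125,000; does not sell alcoholic beverages → General Business License not required.
(b) employees 30 ≥ 9 → Trade License not required.
(c) is a registered nonprofit; revenue $2,375,000 < $2,900,000 → Trade Registration required.
(d) employees 30 > 12; revenue $2,375,000 ≥ $975,000 → exempt from Standard License.
(e) is a registered nonprofit (not: is a sole proprietorship) → Annual Registration not required.
(f) provides lodging to guests; does not sell alcoholic beverages → Commercial Certificate not required.
(g) is a registered nonprofit; provides lodging to guests → Standard License required.
(h) does not sell alcoholic beverages → Regulatory Permit not required.

Trade Registration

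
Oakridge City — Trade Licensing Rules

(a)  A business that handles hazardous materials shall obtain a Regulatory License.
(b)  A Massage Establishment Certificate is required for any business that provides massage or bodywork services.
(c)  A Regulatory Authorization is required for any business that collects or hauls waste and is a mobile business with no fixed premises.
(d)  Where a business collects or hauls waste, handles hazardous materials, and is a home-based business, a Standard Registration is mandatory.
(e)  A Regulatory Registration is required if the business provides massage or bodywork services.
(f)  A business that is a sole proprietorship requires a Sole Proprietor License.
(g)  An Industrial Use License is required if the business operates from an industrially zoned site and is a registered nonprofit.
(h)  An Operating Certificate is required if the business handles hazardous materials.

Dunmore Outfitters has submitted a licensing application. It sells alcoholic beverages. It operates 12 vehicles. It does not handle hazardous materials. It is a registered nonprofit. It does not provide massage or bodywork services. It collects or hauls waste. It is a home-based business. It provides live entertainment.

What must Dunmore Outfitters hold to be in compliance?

None

(a) does not handle hazardous materials → Regulatory License not required.
(b) does not provide massage or bodywork services → Massage Establishment Certificate not required.
(c) collects or hauls waste; is a home-based business (not: is a mobile business with no fixed premises) → Regulatory Authorization not required.
(d) collects or hauls waste; does not handle hazardous materials; is a home-based business → Standard Registration not required.
(e) does not provide massage or bodywork services → Regulatory Registration not required.
(f) is a registered nonprofit (not: is a sole proprietorship) → Sole Proprietor License not required.
(g) is a home-based business (not: operates from an industrially zoned site); is a registered nonprofit → Industrial Use License not required.
(h) does not handle hazardous materials → Operating Certificate not required.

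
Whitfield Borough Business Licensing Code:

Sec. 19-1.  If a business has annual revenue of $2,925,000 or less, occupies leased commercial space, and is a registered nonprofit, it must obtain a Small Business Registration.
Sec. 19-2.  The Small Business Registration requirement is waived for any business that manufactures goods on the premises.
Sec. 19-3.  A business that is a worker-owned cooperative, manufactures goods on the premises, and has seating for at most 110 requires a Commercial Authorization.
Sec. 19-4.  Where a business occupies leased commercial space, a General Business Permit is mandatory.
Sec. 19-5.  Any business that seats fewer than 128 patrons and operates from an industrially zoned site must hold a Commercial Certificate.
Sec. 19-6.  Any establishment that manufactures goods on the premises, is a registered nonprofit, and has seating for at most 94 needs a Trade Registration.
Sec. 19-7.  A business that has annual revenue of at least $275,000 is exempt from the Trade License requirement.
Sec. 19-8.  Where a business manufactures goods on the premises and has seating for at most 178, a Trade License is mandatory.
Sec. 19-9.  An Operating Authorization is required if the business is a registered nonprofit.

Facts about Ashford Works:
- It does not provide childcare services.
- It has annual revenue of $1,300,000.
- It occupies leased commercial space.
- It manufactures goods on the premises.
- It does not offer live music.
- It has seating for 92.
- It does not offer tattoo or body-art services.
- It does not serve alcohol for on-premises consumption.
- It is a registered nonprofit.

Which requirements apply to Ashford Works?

Sec. 19-1. revenue $1,300,000 ≤ $2,925,000; occupies leased commercial space; is a registered nonprofit → Small Business Registration required.
Sec. 19-2. manufactures goods on the premises → exempt from Small Business Registration.
Sec. 19-3. is a registered nonprofit (not: is a worker-owned cooperative); manufactures goods on the premises; seating 92 ≤ 110 → Commercial Authorization not required.
Sec. 19-4. occupies leased commercial space → General Business Permit required.
Sec. 19-5. seating 92 < 128; occupies leased commercial space (not: operates from an industrially zoned site) → Commercial Certificate not required.
Sec. 19-6. manufactures goods on the premises; is a registered nonprofit; seating 92 ≤ 94 → Trade Registration required.
Sec. 19-7. revenue $1,300,000 ≥ $275,000 → exempt from Trade License.
Sec. 19-8. manufactures goods on the premises; seating 92 ≤ 178 → Trade License required.
Sec. 19-9. is a registered nonprofit → Operating Authorization required.

General Business Permit, Operating Authorization, Trade Registration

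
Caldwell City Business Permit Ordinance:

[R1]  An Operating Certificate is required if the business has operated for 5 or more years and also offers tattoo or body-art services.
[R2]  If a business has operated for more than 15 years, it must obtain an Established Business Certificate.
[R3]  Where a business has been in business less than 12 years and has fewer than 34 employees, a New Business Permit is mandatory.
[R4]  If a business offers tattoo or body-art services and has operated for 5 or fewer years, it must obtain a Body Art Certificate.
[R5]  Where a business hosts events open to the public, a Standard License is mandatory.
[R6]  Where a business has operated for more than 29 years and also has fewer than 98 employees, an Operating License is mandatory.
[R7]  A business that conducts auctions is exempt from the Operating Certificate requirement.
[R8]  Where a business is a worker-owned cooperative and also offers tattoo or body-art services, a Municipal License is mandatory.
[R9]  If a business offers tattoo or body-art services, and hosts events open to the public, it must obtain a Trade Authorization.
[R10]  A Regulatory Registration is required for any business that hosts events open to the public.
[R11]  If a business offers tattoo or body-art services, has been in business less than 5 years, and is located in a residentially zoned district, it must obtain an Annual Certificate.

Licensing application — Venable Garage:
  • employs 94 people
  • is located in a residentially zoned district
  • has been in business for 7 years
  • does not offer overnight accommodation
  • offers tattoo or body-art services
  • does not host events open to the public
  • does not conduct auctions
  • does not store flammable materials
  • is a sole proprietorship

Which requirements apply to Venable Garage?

[R1] years in business 7 ≥ 5; offers tattoo or body-art services → Operating Certificate required.
[R2] years in business 7 ≤ 15 → Established Business Certificate not required.
[R3] years in business 7 < 12; employees 94 ≥ 34 → New Business Permit not required.
[R4] offers tattoo or body-art services; years in business 7 > 5 → Body Art Certificate not required.
[R5] does not host events open to the public → Standard License not required.
[R6] years in business 7 ≤ 29; employees 94 < 98 → Operating License not required.
[R7] does not conduct auctions → Operating Certificate exemption does not apply.
[R8] is a sole proprietorship (not: is a worker-owned cooperative); offers tattoo or body-art services → Municipal License not required.
[R9] offers tattoo or body-art services; does not host events open to the public → Trade Authorization not required.
[R10] does not host events open to the public → Regulatory Registration not required.
[R11] offers tattoo or body-art services; years in business 7 ≥ 5; is located in a residentially zoned district → Annual Certificate not required.

Operating Certificate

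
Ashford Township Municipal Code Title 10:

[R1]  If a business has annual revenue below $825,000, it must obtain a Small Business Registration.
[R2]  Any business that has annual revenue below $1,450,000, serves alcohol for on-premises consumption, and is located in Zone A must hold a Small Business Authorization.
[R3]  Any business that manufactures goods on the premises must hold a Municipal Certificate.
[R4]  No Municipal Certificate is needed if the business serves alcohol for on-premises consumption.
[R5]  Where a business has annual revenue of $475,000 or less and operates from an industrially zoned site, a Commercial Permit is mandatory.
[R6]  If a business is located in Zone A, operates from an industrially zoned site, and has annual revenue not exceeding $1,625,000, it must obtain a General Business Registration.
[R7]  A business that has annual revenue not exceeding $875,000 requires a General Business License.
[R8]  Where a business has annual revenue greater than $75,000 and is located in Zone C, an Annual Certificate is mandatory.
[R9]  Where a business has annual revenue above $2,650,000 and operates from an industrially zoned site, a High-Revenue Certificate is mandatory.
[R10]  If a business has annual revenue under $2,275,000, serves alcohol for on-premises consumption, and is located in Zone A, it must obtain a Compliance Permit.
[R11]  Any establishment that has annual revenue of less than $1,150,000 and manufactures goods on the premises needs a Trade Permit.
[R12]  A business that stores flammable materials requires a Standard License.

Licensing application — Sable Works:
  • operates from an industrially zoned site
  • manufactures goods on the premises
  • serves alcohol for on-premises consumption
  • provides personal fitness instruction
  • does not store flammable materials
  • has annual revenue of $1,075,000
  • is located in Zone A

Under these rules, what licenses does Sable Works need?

Compliance Permit, General Business Registration, Small Business Authorization, Trade Permit

[R1] revenue $1,075,000 ≥ $825,000 → Small Business Registration not required.
[R2] revenue $1,075,000 < $1,450,000; serves alcohol for on-premises consumption; is located in Zone A → Small Business Authorization required.
[R3] manufactures goods on the premises → Municipal Certificate required.
[R4] serves alcohol for on-premises consumption → exempt from Municipal Certificate.
[R5] revenue $1,075,000 > $475,000; operates from an industrially zoned site → Commercial Permit not required.
[R6] is located in Zone A; operates from an industrially zoned site; revenue $1,075,000 ≤ $1,625,000 → General Business Registration required.
[R7] revenue $1,075,000 > $875,000 → General Business License not required.
[R8] revenue $1,075,000 > $75,000; is located in Zone A (not: is located in Zone C) → Annual Certificate not required.
[R9] revenue $1,075,000 ≤ $2,650,000; operates from an industrially zoned site → High-Revenue Certificate not required.
[R10] revenue $1,075,000 < $2,275,000; serves alcohol for on-premises consumption; is located in Zone A → Compliance Permit required.
[R11] revenue $1,075,000 < $1,150,000; manufactures goods on the premises → Trade Permit required.
[R12] does not store flammable materials → Standard License not required.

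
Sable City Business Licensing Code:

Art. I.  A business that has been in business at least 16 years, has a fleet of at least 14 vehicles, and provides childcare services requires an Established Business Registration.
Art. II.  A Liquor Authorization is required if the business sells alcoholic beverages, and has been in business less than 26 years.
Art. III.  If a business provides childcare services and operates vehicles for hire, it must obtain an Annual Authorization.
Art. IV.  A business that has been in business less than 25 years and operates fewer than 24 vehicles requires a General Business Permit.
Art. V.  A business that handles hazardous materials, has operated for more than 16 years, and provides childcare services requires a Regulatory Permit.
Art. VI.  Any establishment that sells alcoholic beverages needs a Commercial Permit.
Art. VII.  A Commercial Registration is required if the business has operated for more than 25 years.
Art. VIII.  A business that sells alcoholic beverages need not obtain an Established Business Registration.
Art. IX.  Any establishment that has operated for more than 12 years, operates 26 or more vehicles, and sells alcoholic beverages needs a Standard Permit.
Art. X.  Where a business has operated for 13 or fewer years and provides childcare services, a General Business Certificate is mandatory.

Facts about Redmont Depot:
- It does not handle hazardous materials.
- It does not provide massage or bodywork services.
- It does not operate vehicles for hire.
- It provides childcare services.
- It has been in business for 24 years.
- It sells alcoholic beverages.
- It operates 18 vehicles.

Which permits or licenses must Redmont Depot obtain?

Commercial Permit, General Business Permit, Liquor Authorization

Art. I. years in business 24 ≥ 16; vehicles 18 ≥ 14; provides childcare services → Established Business Registration required.
Art. II. sells alcoholic beverages; years in business 24 < 26 → Liquor Authorization required.
Art. III. provides childcare services; does not operate vehicles for hire → Annual Authorization not required.
Art. IV. years in business 24 < 25; vehicles 18 < 24 → General Business Permit required.
Art. V. does not handle hazardous materials; years in business 24 > 16; provides childcare services → Regulatory Permit not required.
Art. VI. sells alcoholic beverages → Commercial Permit required.
Art. VII. years in business 24 ≤ 25 → Commercial Registration not required.
Art. VIII. sells alcoholic beverages → exempt from Established Business Registration.
Art. IX. years in business 24 > 12; vehicles 18 < 26; sells alcoholic beverages → Standard Permit not required.
Art. X. years in business 24 > 13; provides childcare services → General Business Certificate not required.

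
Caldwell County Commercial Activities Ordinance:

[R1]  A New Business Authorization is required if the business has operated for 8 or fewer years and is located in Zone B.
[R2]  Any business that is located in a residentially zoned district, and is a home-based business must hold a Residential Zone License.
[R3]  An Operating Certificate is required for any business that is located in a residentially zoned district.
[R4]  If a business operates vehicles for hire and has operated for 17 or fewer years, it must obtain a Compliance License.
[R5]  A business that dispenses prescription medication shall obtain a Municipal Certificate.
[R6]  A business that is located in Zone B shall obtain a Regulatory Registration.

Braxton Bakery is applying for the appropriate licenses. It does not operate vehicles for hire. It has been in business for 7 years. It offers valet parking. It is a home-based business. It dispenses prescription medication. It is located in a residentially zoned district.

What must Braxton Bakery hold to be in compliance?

Municipal Certificate, Operating Certificate, Residential Zone License

[R1] years in business 7 ≤ 8; is located in a residentially zoned district (not: is located in Zone B) → New Business Authorization not required.
[R2] is located in a residentially zoned district; is a home-based business → Residential Zone License required.
[R3] is located in a residentially zoned district → Operating Certificate required.
[R4] does not operate vehicles for hire; years in business 7 ≤ 17 → Compliance License not required.
[R5] dispenses prescription medication → Municipal Certificate required.
[R6] is located in a residentially zoned district (not: is located in Zone B) → Regulatory Registration not required.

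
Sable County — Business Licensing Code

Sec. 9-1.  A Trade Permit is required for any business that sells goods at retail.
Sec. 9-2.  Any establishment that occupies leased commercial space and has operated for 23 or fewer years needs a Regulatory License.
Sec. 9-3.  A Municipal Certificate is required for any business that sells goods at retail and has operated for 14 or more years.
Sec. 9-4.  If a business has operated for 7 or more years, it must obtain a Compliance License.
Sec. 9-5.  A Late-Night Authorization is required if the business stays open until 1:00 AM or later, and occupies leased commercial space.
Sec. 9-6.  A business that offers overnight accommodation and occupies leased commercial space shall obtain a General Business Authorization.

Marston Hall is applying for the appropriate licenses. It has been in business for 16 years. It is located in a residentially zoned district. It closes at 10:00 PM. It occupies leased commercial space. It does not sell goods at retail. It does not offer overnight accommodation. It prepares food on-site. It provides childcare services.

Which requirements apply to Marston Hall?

Sec. 9-1. does not sell goods at retail → Trade Permit not required.
Sec. 9-2. occupies leased commercial space; years in business 16 ≤ 23 → Regulatory License required.
Sec. 9-3. does not sell goods at retail; years in business 16 ≥ 14 → Municipal Certificate not required.
Sec. 9-4. years in business 16 ≥ 7 → Compliance License required.
Sec. 9-5. closes 10:00 PM, at/before 1:00 AM; occupies leased commercial space → Late-Night Authorization not required.
Sec. 9-6. does not offer overnight accommodation; occupies leased commercial space → General Business Authorization not required.

Compliance License, Regulatory License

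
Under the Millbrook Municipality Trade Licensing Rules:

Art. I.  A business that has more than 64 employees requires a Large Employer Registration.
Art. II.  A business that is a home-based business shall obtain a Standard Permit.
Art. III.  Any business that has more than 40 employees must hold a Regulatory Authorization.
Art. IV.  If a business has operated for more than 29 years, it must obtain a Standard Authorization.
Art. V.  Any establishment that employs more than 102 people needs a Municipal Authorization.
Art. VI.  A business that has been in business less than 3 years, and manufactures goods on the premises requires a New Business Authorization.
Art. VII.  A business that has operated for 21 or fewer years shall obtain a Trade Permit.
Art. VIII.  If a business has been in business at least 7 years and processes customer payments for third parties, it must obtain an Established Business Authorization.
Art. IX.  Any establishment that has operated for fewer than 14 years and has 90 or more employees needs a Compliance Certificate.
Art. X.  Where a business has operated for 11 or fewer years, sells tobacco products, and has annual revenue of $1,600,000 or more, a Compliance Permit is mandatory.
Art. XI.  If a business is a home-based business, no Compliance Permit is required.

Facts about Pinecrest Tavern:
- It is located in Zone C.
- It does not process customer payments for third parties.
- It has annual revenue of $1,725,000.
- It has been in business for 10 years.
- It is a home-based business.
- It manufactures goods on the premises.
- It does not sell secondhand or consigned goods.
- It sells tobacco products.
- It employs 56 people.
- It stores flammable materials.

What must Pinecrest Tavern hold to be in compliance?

Regulatory Authorization, Standard Permit, Trade Permit

Art. I. employees 56 ≤ 64 → Large Employer Registration not required.
Art. II. is a home-based business → Standard Permit required.
Art. III. employees 56 > 40 → Regulatory Authorization required.
Art. IV. years in business 10 ≤ 29 → Standard Authorization not required.
Art. V. employees 56 ≤ 102 → Municipal Authorization not required.
Art. VI. years in business 10 ≥ 3; manufactures goods on the premises → New Business Authorization not required.
Art. VII. years in business 10 ≤ 21 → Trade Permit required.
Art. VIII. years in business 10 ≥ 7; does not process customer payments for third parties → Established Business Authorization not required.
Art. IX. years in business 10 < 14; employees 56 < 90 → Compliance Certificate not required.
Art. X. years in business 10 ≤ 11; sells tobacco products; revenue $1,725,000 ≥ $1,600,000 → Compliance Permit required.
Art. XI. is a home-based business → exempt from Compliance Permit.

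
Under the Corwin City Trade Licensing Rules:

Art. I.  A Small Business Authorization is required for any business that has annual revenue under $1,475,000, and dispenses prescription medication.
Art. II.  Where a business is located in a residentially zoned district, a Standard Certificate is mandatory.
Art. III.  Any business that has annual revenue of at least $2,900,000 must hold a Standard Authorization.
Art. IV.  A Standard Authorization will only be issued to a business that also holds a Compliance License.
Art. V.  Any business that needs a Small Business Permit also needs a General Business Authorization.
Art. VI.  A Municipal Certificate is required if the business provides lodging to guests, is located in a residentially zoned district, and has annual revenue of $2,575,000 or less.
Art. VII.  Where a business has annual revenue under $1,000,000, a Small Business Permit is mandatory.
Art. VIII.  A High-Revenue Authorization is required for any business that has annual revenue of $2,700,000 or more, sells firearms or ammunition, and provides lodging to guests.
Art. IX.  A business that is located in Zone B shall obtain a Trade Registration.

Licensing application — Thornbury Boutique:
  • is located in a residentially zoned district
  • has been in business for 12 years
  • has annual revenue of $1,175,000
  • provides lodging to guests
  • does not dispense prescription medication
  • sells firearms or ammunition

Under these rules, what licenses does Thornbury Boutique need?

Municipal Certificate, Standard Certificate

Art. I. revenue $1,175,000 < $1,475,000; does not dispense prescription medication → Small Business Authorization not required.
Art. II. is located in a residentially zoned district → Standard Certificate required.
Art. III. revenue $1,175,000 < $2,900,000 → Standard Authorization not required.
Art. IV. Standard Authorization is not required → no effect.
Art. V. Small Business Permit is not required → no effect.
Art. VI. provides lodging to guests; is located in a residentially zoned district; revenue $1,175,000 ≤ $2,575,000 → Municipal Certificate required.
Art. VII. revenue $1,175,000 ≥ $1,000,000 → Small Business Permit not required.
Art. VIII. revenue $1,175,000 < $2,700,000; sells firearms or ammunition; provides lodging to guests → High-Revenue Authorization not required.
Art. IX. is located in a residentially zoned district (not: is located in Zone B) → Trade Registration not required.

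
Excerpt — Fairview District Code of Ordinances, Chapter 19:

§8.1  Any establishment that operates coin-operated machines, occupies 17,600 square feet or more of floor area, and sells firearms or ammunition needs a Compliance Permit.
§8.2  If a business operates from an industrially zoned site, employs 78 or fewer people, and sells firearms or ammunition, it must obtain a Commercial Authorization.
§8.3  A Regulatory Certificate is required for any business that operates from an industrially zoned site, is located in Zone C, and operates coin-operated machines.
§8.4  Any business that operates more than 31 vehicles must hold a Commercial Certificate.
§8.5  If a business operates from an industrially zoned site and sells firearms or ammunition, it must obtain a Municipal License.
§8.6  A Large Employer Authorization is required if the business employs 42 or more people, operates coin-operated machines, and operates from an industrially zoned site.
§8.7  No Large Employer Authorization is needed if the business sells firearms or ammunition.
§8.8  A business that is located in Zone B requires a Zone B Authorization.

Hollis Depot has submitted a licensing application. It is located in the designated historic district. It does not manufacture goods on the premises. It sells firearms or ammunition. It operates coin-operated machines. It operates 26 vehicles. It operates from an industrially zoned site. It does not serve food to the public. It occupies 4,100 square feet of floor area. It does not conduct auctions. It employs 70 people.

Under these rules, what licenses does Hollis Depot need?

Commercial Authorization, Municipal License

§8.1 operates coin-operated machines; floor area 4,100 square feet < 17,600 square feet; sells firearms or ammunition → Compliance Permit not required.
§8.2 operates from an industrially zoned site; employees 70 ≤ 78; sells firearms or ammunition → Commercial Authorization required.
§8.3 operates from an industrially zoned site; is located in the designated historic district (not: is located in Zone C); operates coin-operated machines → Regulatory Certificate not required.
§8.4 vehicles 26 ≤ 31 → Commercial Certificate not required.
§8.5 operates from an industrially zoned site; sells firearms or ammunition → Municipal License required.
§8.6 employees 70 ≥ 42; operates coin-operated machines; operates from an industrially zoned site → Large Employer Authorization required.
§8.7 sells firearms or ammunition → exempt from Large Employer Authorization.
§8.8 is located in the designated historic district (not: is located in Zone B) → Zone B Authorization not required.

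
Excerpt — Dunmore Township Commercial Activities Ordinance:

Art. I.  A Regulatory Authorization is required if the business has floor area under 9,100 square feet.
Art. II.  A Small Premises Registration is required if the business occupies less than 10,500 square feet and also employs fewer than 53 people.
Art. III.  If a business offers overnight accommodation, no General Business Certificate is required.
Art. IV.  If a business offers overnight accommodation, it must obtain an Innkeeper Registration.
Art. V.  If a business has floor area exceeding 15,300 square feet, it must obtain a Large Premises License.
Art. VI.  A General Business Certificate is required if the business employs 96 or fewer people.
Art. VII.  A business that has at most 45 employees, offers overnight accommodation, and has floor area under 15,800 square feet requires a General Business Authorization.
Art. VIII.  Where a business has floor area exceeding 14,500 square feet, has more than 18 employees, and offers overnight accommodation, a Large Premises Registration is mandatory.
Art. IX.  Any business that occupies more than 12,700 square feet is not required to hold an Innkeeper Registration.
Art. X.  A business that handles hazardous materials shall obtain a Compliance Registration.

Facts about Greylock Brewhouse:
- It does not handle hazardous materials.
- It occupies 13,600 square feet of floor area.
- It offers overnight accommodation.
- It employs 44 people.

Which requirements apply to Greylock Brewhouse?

General Business Authorization

Art. I. floor area 13,600 square feet ≥ 9,100 square feet → Regulatory Authorization not required.
Art. II. floor area 13,600 square feet ≥ 10,500 square feet; employees 44 < 53 → Small Premises Registration not required.
Art. III. offers overnight accommodation → exempt from General Business Certificate.
Art. IV. offers overnight accommodation → Innkeeper Registration required.
Art. V. floor area 13,600 square feet ≤ 15,300 square feet → Large Premises License not required.
Art. VI. employees 44 ≤ 96 → General Business Certificate required.
Art. VII. employees 44 ≤ 45; offers overnight accommodation; floor area 13,600 square feet < 15,800 square feet → General Business Authorization required.
Art. VIII. floor area 13,600 square feet ≤ 14,500 square feet; employees 44 > 18; offers overnight accommodation → Large Premises Registration not required.
Art. IX. floor area 13,600 square feet > 12,700 square feet → exempt from Innkeeper Registration.
Art. X. does not handle hazardous materials → Compliance Registration not required.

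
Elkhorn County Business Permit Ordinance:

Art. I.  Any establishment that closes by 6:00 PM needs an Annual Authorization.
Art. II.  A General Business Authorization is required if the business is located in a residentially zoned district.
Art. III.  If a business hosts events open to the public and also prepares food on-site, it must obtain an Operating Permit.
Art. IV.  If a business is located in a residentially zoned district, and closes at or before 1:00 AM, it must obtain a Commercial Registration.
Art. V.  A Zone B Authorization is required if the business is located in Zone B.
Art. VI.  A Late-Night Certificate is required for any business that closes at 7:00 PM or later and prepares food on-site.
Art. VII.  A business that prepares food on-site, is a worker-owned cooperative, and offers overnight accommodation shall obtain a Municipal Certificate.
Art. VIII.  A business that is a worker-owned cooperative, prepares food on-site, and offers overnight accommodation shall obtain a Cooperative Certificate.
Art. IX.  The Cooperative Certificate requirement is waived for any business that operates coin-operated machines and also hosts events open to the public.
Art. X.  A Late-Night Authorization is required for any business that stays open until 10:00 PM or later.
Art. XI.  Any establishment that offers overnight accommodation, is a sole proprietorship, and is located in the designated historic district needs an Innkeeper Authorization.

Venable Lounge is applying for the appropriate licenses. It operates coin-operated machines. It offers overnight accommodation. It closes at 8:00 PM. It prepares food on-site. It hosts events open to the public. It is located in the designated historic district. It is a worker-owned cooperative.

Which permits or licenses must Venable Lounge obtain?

Late-Night Certificate, Municipal Certificate, Operating Permit

Art. I. closes 8:00 PM, after 6:00 PM → Annual Authorization not required.
Art. II. is located in the designated historic district (not: is located in a residentially zoned district) → General Business Authorization not required.
Art. III. hosts events open to the public; prepares food on-site → Operating Permit required.
Art. IV. is located in the designated historic district (not: is located in a residentially zoned district); closes 8:00 PM, at/before 1:00 AM → Commercial Registration not required.
Art. V. is located in the designated historic district (not: is located in Zone B) → Zone B Authorization not required.
Art. VI. closes 8:00 PM, after 7:00 PM; prepares food on-site → Late-Night Certificate required.
Art. VII. prepares food on-site; is a worker-owned cooperative; offers overnight accommodation → Municipal Certificate required.
Art. VIII. is a worker-owned cooperative; prepares food on-site; offers overnight accommodation → Cooperative Certificate required.
Art. IX. operates coin-operated machines; hosts events open to the public → exempt from Cooperative Certificate.
Art. X. closes 8:00 PM, at/before 10:00 PM → Late-Night Authorization not required.
Art. XI. offers overnight accommodation; is a worker-owned cooperative (not: is a sole proprietorship); is located in the designated historic district → Innkeeper Authorization not required.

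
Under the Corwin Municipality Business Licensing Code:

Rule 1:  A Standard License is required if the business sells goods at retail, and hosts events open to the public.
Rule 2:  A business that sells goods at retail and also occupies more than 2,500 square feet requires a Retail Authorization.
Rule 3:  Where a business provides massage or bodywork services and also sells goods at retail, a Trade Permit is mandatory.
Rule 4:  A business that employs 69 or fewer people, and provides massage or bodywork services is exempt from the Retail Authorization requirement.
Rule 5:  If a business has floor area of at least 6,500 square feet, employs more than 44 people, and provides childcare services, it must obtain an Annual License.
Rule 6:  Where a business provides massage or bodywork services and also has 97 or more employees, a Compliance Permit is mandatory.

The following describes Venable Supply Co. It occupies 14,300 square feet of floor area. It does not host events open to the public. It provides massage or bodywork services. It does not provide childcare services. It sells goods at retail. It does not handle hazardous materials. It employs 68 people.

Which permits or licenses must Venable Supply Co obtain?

Trade Permit

Rule 1: sells goods at retail; does not host events open to the public → Standard License not required.
Rule 2: sells goods at retail; floor area 14,300 square feet > 2,500 square feet → Retail Authorization required.
Rule 3: provides massage or bodywork services; sells goods at retail → Trade Permit required.
Rule 4: employees 68 ≤ 69; provides massage or bodywork services → exempt from Retail Authorization.
Rule 5: floor area 14,300 square feet ≥ 6,500 square feet; employees 68 > 44; does not provide childcare services → Annual License not required.
Rule 6: provides massage or bodywork services; employees 68 < 97 → Compliance Permit not required.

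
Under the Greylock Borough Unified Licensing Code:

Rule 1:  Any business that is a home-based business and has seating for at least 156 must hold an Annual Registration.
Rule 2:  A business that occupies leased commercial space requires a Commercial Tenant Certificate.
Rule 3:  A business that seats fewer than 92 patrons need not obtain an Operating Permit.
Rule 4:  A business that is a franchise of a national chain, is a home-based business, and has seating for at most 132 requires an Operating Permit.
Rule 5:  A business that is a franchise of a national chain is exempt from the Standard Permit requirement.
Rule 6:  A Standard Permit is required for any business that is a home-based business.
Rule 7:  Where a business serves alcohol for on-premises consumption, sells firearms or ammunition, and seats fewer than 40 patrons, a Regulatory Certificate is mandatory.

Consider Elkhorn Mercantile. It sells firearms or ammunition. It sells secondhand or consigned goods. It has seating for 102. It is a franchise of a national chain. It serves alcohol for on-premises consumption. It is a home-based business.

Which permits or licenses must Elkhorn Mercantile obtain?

Operating Permit

Rule 1: is a home-based business; seating 102 < 156 → Annual Registration not required.
Rule 2: is a home-based business (not: occupies leased commercial space) → Commercial Tenant Certificate not required.
Rule 3: seating 102 ≥ 92 → Operating Permit exemption does not apply.
Rule 4: is a franchise of a national chain; is a home-based business; seating 102 ≤ 132 → Operating Permit required.
Rule 5: is a franchise of a national chain → exempt from Standard Permit.
Rule 6: is a home-based business → Standard Permit required.
Rule 7: serves alcohol for on-premises consumption; sells firearms or ammunition; seating 102 ≥ 40 → Regulatory Certificate not required.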